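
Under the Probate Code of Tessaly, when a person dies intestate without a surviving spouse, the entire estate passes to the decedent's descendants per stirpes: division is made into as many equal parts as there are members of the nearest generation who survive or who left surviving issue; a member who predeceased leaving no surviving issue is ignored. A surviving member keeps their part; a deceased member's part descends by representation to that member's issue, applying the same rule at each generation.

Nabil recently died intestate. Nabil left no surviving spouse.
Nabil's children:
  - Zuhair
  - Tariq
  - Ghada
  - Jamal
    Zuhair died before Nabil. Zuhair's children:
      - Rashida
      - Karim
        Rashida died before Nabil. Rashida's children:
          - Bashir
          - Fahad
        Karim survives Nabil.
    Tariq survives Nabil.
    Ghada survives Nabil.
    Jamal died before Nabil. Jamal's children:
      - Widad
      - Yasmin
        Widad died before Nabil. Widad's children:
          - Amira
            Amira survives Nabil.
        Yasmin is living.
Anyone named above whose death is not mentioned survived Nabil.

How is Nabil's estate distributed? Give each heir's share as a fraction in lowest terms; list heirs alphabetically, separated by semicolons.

Amira 1/8; Bashir 1/16; Fahad 1/16; Ghada 1/4; Karim 1/8; Tariq 1/4; Yasmin 1/8

There is no surviving spouse, so the entire estate passes to Nabil's descendants per stirpes.
The estate is divided into 4 equal shares of 1/4 among Zuhair, Tariq, Ghada, Jamal.
Zuhair predeceased; the 1/4 allotted to Zuhair's branch passes to Zuhair's issue by representation.
The 1/4 is divided into 2 equal shares of 1/8 among Rashida, Karim.
Rashida predeceased; the 1/8 allotted to Rashida's branch passes to Rashida's issue by representation.
The 1/8 is divided into 2 equal shares of 1/16 among Bashir, Fahad.
Bashir is living and takes 1/16.
Fahad is living and takes 1/16.
Karim is living and takes 1/8.
Tariq is living and takes 1/4.
Ghada is living and takes 1/4.
Jamal predeceased; the 1/4 allotted to Jamal's branch passes to Jamal's issue by representation.
The 1/4 is divided into 2 equal shares of 1/8 among Widad, Yasmin.
Widad predeceased; the 1/8 allotted to Widad's branch passes to Widad's issue by representation.
Amira is the sole taker at this level and receives the full 1/8.
Yasmin is living and takes 1/8.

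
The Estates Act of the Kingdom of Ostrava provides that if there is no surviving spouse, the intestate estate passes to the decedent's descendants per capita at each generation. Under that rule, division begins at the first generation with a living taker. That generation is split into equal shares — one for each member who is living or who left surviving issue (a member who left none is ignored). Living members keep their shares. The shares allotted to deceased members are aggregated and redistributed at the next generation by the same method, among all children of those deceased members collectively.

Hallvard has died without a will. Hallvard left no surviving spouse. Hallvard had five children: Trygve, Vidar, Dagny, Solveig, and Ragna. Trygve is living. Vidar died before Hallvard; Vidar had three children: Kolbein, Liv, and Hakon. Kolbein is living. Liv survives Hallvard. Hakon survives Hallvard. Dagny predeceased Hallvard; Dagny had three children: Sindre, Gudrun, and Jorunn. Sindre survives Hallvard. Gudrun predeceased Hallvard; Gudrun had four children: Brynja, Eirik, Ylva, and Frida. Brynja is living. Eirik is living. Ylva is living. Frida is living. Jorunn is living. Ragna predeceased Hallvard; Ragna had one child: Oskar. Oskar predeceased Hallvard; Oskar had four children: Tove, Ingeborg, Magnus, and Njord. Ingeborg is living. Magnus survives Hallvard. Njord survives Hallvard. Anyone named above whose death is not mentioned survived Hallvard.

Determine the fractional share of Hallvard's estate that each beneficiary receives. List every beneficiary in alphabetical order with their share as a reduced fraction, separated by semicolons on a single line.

There is no surviving spouse, so the entire estate passes to Hallvard's descendants per capita at each generation.
At generation 1 (Trygve, Vidar, Dagny, Solveig, Ragna) there are 5 shares of (1)/5 = 1/5 each.
Living: Trygve and Solveig — each takes 1/5.
Deceased: Vidar, Dagny, and Ragna. Their combined 3/5 is pooled and carried to generation 2.
At generation 2 (Kolbein, Liv, Hakon, Sindre, Gudrun, Jorunn, Oskar) there are 7 shares of (3/5)/7 = 3/35 each.
Living: Kolbein, Liv, Hakon, Sindre, and Jorunn — each takes 3/35.
Deceased: Gudrun and Oskar. Their combined 6/35 is pooled and carried to generation 3.
At generation 3 (Brynja, Eirik, Ylva, Frida, Tove, Ingeborg, Magnus, Njord) there are 8 shares of (6/35)/8 = 3/140 each.
Living: Brynja, Eirik, Ylva, Frida, Tove, Ingeborg, Magnus, and Njord — each takes 3/140.

Brynja 3/140; Eirik 3/140; Frida 3/140; Hakon 3/35; Ingeborg 3/140; Jorunn 3/35; Kolbein 3/35; Liv 3/35; Magnus 3/140; Njord 3/140; Sindre 3/35; Solveig 1/5; Tove 3/140; Trygve 1/5; Ylva 3/140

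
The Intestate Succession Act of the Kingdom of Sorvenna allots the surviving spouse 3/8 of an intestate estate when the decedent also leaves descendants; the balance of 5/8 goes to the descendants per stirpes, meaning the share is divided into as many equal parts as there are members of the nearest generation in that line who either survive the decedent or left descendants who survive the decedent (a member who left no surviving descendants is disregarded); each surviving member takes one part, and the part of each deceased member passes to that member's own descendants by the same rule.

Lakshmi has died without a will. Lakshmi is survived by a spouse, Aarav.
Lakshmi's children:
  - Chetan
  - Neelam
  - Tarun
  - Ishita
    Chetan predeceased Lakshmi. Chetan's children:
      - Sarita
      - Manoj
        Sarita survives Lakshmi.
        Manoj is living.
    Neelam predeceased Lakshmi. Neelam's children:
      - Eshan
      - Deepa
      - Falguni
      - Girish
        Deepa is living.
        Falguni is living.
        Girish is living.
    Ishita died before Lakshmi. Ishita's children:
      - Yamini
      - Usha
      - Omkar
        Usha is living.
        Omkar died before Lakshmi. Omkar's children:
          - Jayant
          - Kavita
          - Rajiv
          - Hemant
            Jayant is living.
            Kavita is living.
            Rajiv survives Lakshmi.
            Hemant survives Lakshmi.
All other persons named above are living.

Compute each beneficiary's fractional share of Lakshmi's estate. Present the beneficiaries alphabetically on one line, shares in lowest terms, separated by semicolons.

Aarav 3/8; Deepa 5/128; Eshan 5/128; Falguni 5/128; Girish 5/128; Hemant 5/384; Jayant 5/384; Kavita 5/384; Manoj 5/64; Rajiv 5/384; Sarita 5/64; Tarun 5/32; Usha 5/96; Yamini 5/96

Aarav, as surviving spouse, takes 3/8.
The remaining 5/8 passes to Lakshmi's descendants per stirpes.
The 5/8 is divided into 4 equal shares of 5/32 among Chetan, Neelam, Tarun, Ishita.
Chetan predeceased; the 5/32 allotted to Chetan's branch passes to Chetan's issue by representation.
The 5/32 is divided into 2 equal shares of 5/64 among Sarita, Manoj.
Sarita is living and takes 5/64.
Manoj is living and takes 5/64.
Neelam predeceased; the 5/32 allotted to Neelam's branch passes to Neelam's issue by representation.
The 5/32 is divided into 4 equal shares of 5/128 among Eshan, Deepa, Falguni, Girish.
Eshan is living and takes 5/128.
Deepa is living and takes 5/128.
Falguni is living and takes 5/128.
Girish is living and takes 5/128.
Tarun is living and takes 5/32.
Ishita predeceased; the 5/32 allotted to Ishita's branch passes to Ishita's issue by representation.
The 5/32 is divided into 3 equal shares of 5/96 among Yamini, Usha, Omkar.
Yamini is living and takes 5/96.
Usha is living and takes 5/96.
Omkar predeceased; the 5/96 allotted to Omkar's branch passes to Omkar's issue by representation.
The 5/96 is divided into 4 equal shares of 5/384 among Jayant, Kavita, Rajiv, Hemant.
Jayant is living and takes 5/384.
Kavita is living and takes 5/384.
Rajiv is living and takes 5/384.
Hemant is living and takes 5/384.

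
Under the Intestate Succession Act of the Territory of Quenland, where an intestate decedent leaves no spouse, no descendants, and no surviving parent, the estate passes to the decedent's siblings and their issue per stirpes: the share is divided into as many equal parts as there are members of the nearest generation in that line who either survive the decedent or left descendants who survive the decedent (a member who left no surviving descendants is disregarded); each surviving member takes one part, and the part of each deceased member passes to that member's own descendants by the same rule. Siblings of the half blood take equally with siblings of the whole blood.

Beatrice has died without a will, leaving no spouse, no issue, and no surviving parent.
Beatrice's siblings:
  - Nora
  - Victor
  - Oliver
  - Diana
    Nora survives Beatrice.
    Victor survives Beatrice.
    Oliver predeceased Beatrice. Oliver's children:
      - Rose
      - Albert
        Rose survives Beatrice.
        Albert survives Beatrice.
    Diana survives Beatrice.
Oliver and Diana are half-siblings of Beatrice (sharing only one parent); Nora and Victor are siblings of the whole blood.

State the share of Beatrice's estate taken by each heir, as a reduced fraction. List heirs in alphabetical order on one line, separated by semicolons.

Albert 1/8; Diana 1/4; Nora 1/4; Rose 1/8; Victor 1/4

No spouse, descendants, or parent survives, so the estate passes to Beatrice's siblings per stirpes.
Half-blood and whole-blood siblings take equally under the stated rule.
The estate is divided into 4 equal shares of 1/4 among Nora, Victor, Oliver, Diana.
Nora is living and takes 1/4.
Victor is living and takes 1/4.
Oliver predeceased; the 1/4 allotted to Oliver's branch passes to Oliver's issue by representation.
The 1/4 is divided into 2 equal shares of 1/8 among Rose, Albert.
Rose is living and takes 1/8.
Albert is living and takes 1/8.
Diana is living and takes 1/4.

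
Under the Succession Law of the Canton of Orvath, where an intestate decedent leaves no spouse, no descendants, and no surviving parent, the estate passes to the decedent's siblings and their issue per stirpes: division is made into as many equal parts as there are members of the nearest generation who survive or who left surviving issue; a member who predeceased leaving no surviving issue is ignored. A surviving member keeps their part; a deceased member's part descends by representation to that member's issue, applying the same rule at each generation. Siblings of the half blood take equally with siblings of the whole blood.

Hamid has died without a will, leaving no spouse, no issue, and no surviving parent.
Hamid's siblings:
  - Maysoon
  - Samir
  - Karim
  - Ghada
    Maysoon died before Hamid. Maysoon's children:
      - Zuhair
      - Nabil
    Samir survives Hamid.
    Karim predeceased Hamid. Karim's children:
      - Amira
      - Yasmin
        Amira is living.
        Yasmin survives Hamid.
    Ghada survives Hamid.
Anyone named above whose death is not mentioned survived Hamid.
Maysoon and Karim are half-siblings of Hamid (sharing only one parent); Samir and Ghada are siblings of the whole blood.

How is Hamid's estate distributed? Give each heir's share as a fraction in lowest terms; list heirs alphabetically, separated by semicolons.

No spouse, descendants, or parent survives, so the estate passes to Hamid's siblings per stirpes.
Half-blood and whole-blood siblings take equally under the stated rule.
The estate is divided into 4 equal shares of 1/4 among Maysoon, Samir, Karim, Ghada.
Maysoon predeceased; the 1/4 allotted to Maysoon's branch passes to Maysoon's issue by representation.
The 1/4 is divided into 2 equal shares of 1/8 among Zuhair, Nabil.
Zuhair is living and takes 1/8.
Nabil is living and takes 1/8.
Samir is living and takes 1/4.
Karim predeceased; the 1/4 allotted to Karim's branch passes to Karim's issue by representation.
The 1/4 is divided into 2 equal shares of 1/8 among Amira, Yasmin.
Amira is living and takes 1/8.
Yasmin is living and takes 1/8.
Ghada is living and takes 1/4.

Amira 1/8; Ghada 1/4; Nabil 1/8; Samir 1/4; Yasmin 1/8; Zuhair 1/8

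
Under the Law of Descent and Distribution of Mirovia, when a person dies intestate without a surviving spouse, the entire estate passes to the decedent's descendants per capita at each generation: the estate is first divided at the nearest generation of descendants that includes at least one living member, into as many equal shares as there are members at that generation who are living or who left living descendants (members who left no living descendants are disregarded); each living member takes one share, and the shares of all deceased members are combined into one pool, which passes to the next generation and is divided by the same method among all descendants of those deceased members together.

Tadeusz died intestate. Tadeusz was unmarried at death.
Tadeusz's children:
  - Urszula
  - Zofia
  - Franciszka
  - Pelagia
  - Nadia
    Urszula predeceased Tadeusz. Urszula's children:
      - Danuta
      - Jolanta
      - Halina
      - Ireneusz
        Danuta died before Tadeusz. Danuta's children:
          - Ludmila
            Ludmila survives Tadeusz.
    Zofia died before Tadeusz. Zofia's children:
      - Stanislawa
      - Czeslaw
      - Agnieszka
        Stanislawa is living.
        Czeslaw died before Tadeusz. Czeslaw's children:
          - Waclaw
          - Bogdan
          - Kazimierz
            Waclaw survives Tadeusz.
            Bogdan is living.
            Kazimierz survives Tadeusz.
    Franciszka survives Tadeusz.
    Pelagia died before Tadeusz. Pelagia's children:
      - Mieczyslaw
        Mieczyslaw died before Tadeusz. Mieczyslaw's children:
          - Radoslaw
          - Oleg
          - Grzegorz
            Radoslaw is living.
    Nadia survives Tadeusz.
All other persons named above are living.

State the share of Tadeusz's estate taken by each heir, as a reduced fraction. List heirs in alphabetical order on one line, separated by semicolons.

There is no surviving spouse, so the entire estate passes to Tadeusz's descendants per capita at each generation.
At generation 1 (Urszula, Zofia, Franciszka, Pelagia, Nadia) there are 5 shares of (1)/5 = 1/5 each.
Living: Franciszka and Nadia — each takes 1/5.
Deceased: Urszula, Zofia, and Pelagia. Their combined 3/5 is pooled and carried to generation 2.
At generation 2 (Danuta, Jolanta, Halina, Ireneusz, Stanislawa, Czeslaw, Agnieszka, Mieczyslaw) there are 8 shares of (3/5)/8 = 3/40 each.
Living: Jolanta, Halina, Ireneusz, Stanislawa, and Agnieszka — each takes 3/40.
Deceased: Danuta, Czeslaw, and Mieczyslaw. Their combined 9/40 is pooled and carried to generation 3.
At generation 3 (Ludmila, Waclaw, Bogdan, Kazimierz, Radoslaw, Oleg, Grzegorz) there are 7 shares of (9/40)/7 = 9/280 each.
Living: Ludmila, Waclaw, Bogdan, Kazimierz, Radoslaw, Oleg, and Grzegorz — each takes 9/280.

Agnieszka 3/40; Bogdan 9/280; Franciszka 1/5; Grzegorz 9/280; Halina 3/40; Ireneusz 3/40; Jolanta 3/40; Kazimierz 9/280; Ludmila 9/280; Nadia 1/5; Oleg 9/280; Radoslaw 9/280; Stanislawa 3/40; Waclaw 9/280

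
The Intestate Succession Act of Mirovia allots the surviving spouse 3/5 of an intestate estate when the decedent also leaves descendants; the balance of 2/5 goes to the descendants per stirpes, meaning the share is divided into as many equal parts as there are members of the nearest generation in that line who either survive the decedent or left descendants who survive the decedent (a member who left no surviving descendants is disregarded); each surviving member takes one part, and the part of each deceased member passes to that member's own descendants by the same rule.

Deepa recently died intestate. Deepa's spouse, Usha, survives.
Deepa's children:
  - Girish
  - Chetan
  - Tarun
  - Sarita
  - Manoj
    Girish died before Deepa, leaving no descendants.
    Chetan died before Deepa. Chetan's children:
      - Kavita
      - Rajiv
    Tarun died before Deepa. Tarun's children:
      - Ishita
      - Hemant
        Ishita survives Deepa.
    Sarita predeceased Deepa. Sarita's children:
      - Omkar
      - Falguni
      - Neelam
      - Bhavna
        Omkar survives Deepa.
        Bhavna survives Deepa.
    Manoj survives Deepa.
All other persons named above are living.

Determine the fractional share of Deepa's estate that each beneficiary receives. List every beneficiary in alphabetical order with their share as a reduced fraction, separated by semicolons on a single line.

Bhavna 1/40; Falguni 1/40; Hemant 1/20; Ishita 1/20; Kavita 1/20; Manoj 1/10; Neelam 1/40; Omkar 1/40; Rajiv 1/20; Usha 3/5

Usha, as surviving spouse, takes 3/5.
The remaining 2/5 passes to Deepa's descendants per stirpes.
Girish left no surviving issue, so that branch lapses and is disregarded.
The 2/5 is divided into 4 equal shares of 1/10 among Chetan, Tarun, Sarita, Manoj.
Chetan predeceased; the 1/10 allotted to Chetan's branch passes to Chetan's issue by representation.
The 1/10 is divided into 2 equal shares of 1/20 among Kavita, Rajiv.
Kavita is living and takes 1/20.
Rajiv is living and takes 1/20.
Tarun predeceased; the 1/10 allotted to Tarun's branch passes to Tarun's issue by representation.
The 1/10 is divided into 2 equal shares of 1/20 among Ishita, Hemant.
Ishita is living and takes 1/20.
Hemant is living and takes 1/20.
Sarita predeceased; the 1/10 allotted to Sarita's branch passes to Sarita's issue by representation.
The 1/10 is divided into 4 equal shares of 1/40 among Omkar, Falguni, Neelam, Bhavna.
Omkar is living and takes 1/40.
Falguni is living and takes 1/40.
Neelam is living and takes 1/40.
Bhavna is living and takes 1/40.
Manoj is living and takes 1/10.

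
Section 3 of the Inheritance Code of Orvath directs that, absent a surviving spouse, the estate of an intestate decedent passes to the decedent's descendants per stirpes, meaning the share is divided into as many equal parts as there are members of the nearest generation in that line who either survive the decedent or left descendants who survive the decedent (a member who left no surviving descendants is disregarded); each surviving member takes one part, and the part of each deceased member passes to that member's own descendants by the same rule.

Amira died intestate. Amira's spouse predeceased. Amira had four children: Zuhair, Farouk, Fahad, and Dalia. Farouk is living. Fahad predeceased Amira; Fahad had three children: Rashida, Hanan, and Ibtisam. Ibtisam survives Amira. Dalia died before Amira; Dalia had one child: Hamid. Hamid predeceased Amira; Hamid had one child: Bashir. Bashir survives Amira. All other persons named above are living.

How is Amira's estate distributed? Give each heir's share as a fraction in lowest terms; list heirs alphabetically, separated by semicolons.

Bashir 1/4; Farouk 1/4; Hanan 1/12; Ibtisam 1/12; Rashida 1/12; Zuhair 1/4

There is no surviving spouse, so the entire estate passes to Amira's descendants per stirpes.
The estate is divided into 4 equal shares of 1/4 among Zuhair, Farouk, Fahad, Dalia.
Zuhair is living and takes 1/4.
Farouk is living and takes 1/4.
Fahad predeceased; the 1/4 allotted to Fahad's branch passes to Fahad's issue by representation.
The 1/4 is divided into 3 equal shares of 1/12 among Rashida, Hanan, Ibtisam.
Rashida is living and takes 1/12.
Hanan is living and takes 1/12.
Ibtisam is living and takes 1/12.
Dalia predeceased; the 1/4 allotted to Dalia's branch passes to Dalia's issue by representation.
Hamid's line is the sole branch at this level, so the full 1/4 passes to Hamid's issue by representation.
Bashir is the sole taker at this level and receives the full 1/4.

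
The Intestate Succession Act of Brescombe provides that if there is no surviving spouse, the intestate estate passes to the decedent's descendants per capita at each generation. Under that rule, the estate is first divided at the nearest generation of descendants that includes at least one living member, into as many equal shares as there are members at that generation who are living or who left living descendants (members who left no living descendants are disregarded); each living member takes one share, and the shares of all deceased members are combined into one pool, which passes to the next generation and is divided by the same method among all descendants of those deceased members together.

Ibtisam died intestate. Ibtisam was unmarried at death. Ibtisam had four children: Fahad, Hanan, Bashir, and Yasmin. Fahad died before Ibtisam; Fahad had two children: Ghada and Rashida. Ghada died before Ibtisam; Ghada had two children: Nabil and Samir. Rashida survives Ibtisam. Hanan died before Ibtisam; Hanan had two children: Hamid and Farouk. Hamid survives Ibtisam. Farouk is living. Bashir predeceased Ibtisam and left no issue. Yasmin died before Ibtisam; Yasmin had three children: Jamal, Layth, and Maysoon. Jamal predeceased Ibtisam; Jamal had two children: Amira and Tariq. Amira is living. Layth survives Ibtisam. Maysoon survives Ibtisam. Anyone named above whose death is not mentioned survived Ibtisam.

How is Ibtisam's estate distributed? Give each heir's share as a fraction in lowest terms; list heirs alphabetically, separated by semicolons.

There is no surviving spouse, so the entire estate passes to Ibtisam's descendants per capita at each generation.
No one at generation 1 (Fahad, Hanan, Yasmin) is living; moving to the next generation.
At generation 2 (Ghada, Rashida, Hamid, Farouk, Jamal, Layth, Maysoon) there are 7 shares of (1)/7 = 1/7 each.
Living: Rashida, Hamid, Farouk, Layth, and Maysoon — each takes 1/7.
Deceased: Ghada and Jamal. Their combined 2/7 is pooled and carried to generation 3.
At generation 3 (Nabil, Samir, Amira, Tariq) there are 4 shares of (2/7)/4 = 1/14 each.
Living: Nabil, Samir, Amira, and Tariq — each takes 1/14.

Amira 1/14; Farouk 1/7; Hamid 1/7; Layth 1/7; Maysoon 1/7; Nabil 1/14; Rashida 1/7; Samir 1/14; Tariq 1/14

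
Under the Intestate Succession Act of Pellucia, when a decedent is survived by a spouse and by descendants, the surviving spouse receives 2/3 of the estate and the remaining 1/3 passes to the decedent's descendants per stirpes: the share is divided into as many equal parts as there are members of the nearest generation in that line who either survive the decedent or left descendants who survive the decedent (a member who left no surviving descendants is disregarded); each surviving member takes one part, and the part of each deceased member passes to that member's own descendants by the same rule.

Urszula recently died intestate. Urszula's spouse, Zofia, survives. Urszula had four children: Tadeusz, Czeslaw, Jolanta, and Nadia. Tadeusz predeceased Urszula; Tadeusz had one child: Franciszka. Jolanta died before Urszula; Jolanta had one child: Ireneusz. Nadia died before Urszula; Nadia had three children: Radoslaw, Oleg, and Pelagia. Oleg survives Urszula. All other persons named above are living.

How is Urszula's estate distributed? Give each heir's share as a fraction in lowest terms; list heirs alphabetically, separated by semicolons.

Czeslaw 1/12; Franciszka 1/12; Ireneusz 1/12; Oleg 1/36; Pelagia 1/36; Radoslaw 1/36; Zofia 2/3

Zofia, as surviving spouse, takes 2/3.
The remaining 1/3 passes to Urszula's descendants per stirpes.
The 1/3 is divided into 4 equal shares of 1/12 among Tadeusz, Czeslaw, Jolanta, Nadia.
Tadeusz predeceased; the 1/12 allotted to Tadeusz's branch passes to Tadeusz's issue by representation.
Franciszka is the sole taker at this level and receives the full 1/12.
Czeslaw is living and takes 1/12.
Jolanta predeceased; the 1/12 allotted to Jolanta's branch passes to Jolanta's issue by representation.
Ireneusz is the sole taker at this level and receives the full 1/12.
Nadia predeceased; the 1/12 allotted to Nadia's branch passes to Nadia's issue by representation.
The 1/12 is divided into 3 equal shares of 1/36 among Radoslaw, Oleg, Pelagia.
Radoslaw is living and takes 1/36.
Oleg is living and takes 1/36.
Pelagia is living and takes 1/36.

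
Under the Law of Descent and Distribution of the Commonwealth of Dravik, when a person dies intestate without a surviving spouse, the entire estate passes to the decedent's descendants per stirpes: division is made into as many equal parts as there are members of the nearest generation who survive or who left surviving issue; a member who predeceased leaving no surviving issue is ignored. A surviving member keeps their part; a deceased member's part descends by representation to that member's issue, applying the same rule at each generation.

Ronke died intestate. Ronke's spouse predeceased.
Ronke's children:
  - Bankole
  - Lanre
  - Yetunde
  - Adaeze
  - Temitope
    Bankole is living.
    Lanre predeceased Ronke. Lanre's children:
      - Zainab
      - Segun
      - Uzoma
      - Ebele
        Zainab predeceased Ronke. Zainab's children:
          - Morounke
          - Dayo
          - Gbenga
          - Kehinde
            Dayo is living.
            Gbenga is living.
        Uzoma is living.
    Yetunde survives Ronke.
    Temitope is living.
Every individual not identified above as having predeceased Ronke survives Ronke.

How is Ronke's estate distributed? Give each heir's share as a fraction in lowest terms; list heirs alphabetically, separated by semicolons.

Adaeze 1/5; Bankole 1/5; Dayo 1/80; Ebele 1/20; Gbenga 1/80; Kehinde 1/80; Morounke 1/80; Segun 1/20; Temitope 1/5; Uzoma 1/20; Yetunde 1/5

There is no surviving spouse, so the entire estate passes to Ronke's descendants per stirpes.
The estate is divided into 5 equal shares of 1/5 among Bankole, Lanre, Yetunde, Adaeze, Temitope.
Bankole is living and takes 1/5.
Lanre predeceased; the 1/5 allotted to Lanre's branch passes to Lanre's issue by representation.
The 1/5 is divided into 4 equal shares of 1/20 among Zainab, Segun, Uzoma, Ebele.
Zainab predeceased; the 1/20 allotted to Zainab's branch passes to Zainab's issue by representation.
The 1/20 is divided into 4 equal shares of 1/80 among Morounke, Dayo, Gbenga, Kehinde.
Morounke is living and takes 1/80.
Dayo is living and takes 1/80.
Gbenga is living and takes 1/80.
Kehinde is living and takes 1/80.
Segun is living and takes 1/20.
Uzoma is living and takes 1/20.
Ebele is living and takes 1/20.
Yetunde is living and takes 1/5.
Adaeze is living and takes 1/5.
Temitope is living and takes 1/5.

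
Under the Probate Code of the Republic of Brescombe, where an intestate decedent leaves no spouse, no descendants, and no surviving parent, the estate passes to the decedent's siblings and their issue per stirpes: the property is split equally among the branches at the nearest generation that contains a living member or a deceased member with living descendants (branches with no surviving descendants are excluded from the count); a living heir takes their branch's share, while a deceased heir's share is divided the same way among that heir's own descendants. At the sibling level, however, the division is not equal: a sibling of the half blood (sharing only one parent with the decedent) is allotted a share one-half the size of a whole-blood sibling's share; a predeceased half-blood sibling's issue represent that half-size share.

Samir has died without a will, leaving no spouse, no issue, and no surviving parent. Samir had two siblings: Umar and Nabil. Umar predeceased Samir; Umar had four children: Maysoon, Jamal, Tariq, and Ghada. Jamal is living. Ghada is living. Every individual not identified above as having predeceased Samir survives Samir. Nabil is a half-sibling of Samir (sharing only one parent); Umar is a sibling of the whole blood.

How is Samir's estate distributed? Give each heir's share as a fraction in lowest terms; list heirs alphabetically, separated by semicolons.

No spouse, descendants, or parent survives, so the estate passes to Samir's siblings per stirpes.
Half-blood siblings count for one-half the weight of whole-blood siblings at the initial division.
Dividing 1 in proportion to weights (total weight 3/2): Umar (weight 1) → 2/3; Nabil (weight 1/2) → 1/3.
Umar predeceased; the 2/3 allotted to Umar's branch passes to Umar's issue by representation.
The 2/3 is divided into 4 equal shares of 1/6 among Maysoon, Jamal, Tariq, Ghada.
Maysoon is living and takes 1/6.
Jamal is living and takes 1/6.
Tariq is living and takes 1/6.
Ghada is living and takes 1/6.
Nabil is living and takes 1/3.

Ghada 1/6; Jamal 1/6; Maysoon 1/6; Nabil 1/3; Tariq 1/6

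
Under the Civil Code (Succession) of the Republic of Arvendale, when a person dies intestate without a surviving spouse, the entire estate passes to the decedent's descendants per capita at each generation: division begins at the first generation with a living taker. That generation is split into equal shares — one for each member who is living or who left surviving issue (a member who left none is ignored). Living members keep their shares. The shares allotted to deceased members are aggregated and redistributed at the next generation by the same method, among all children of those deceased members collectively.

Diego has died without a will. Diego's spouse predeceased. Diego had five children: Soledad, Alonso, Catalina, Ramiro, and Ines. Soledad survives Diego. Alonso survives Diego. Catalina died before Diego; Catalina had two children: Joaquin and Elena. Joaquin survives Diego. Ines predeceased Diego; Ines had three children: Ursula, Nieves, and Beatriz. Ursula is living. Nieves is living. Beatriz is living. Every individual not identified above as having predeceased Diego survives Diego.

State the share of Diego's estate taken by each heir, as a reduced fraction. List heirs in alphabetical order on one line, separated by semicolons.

There is no surviving spouse, so the entire estate passes to Diego's descendants per capita at each generation.
At generation 1 (Soledad, Alonso, Catalina, Ramiro, Ines) there are 5 shares of (1)/5 = 1/5 each.
Living: Soledad, Alonso, and Ramiro — each takes 1/5.
Deceased: Catalina and Ines. Their combined 2/5 is pooled and carried to generation 2.
At generation 2 (Joaquin, Elena, Ursula, Nieves, Beatriz) there are 5 shares of (2/5)/5 = 2/25 each.
Living: Joaquin, Elena, Ursula, Nieves, and Beatriz — each takes 2/25.

Alonso 1/5; Beatriz 2/25; Elena 2/25; Joaquin 2/25; Nieves 2/25; Ramiro 1/5; Soledad 1/5; Ursula 2/25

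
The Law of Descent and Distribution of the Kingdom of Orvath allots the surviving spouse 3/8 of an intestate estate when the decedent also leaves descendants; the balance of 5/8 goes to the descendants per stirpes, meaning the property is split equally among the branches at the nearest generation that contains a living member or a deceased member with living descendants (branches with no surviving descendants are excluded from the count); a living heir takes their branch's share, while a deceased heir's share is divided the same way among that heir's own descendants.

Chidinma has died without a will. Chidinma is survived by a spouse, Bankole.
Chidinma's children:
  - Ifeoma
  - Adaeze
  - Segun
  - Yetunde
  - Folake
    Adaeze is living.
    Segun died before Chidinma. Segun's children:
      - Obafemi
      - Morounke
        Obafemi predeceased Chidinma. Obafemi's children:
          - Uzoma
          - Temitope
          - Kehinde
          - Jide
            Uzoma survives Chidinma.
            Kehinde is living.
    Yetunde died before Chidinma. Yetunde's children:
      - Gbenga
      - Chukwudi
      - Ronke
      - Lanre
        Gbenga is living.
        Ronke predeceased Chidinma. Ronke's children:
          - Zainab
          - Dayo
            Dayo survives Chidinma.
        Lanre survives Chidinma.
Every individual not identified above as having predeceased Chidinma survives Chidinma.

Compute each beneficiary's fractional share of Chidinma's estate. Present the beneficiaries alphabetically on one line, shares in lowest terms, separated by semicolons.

Adaeze 1/8; Bankole 3/8; Chukwudi 1/32; Dayo 1/64; Folake 1/8; Gbenga 1/32; Ifeoma 1/8; Jide 1/64; Kehinde 1/64; Lanre 1/32; Morounke 1/16; Temitope 1/64; Uzoma 1/64; Zainab 1/64

Bankole, as surviving spouse, takes 3/8.
The remaining 5/8 passes to Chidinma's descendants per stirpes.
The 5/8 is divided into 5 equal shares of 1/8 among Ifeoma, Adaeze, Segun, Yetunde, Folake.
Ifeoma is living and takes 1/8.
Adaeze is living and takes 1/8.
Segun predeceased; the 1/8 allotted to Segun's branch passes to Segun's issue by representation.
The 1/8 is divided into 2 equal shares of 1/16 among Obafemi, Morounke.
Obafemi predeceased; the 1/16 allotted to Obafemi's branch passes to Obafemi's issue by representation.
The 1/16 is divided into 4 equal shares of 1/64 among Uzoma, Temitope, Kehinde, Jide.
Uzoma is living and takes 1/64.
Temitope is living and takes 1/64.
Kehinde is living and takes 1/64.
Jide is living and takes 1/64.
Morounke is living and takes 1/16.
Yetunde predeceased; the 1/8 allotted to Yetunde's branch passes to Yetunde's issue by representation.
The 1/8 is divided into 4 equal shares of 1/32 among Gbenga, Chukwudi, Ronke, Lanre.
Gbenga is living and takes 1/32.
Chukwudi is living and takes 1/32.
Ronke predeceased; the 1/32 allotted to Ronke's branch passes to Ronke's issue by representation.
The 1/32 is divided into 2 equal shares of 1/64 among Zainab, Dayo.
Zainab is living and takes 1/64.
Dayo is living and takes 1/64.
Lanre is living and takes 1/32.
Folake is living and takes 1/8.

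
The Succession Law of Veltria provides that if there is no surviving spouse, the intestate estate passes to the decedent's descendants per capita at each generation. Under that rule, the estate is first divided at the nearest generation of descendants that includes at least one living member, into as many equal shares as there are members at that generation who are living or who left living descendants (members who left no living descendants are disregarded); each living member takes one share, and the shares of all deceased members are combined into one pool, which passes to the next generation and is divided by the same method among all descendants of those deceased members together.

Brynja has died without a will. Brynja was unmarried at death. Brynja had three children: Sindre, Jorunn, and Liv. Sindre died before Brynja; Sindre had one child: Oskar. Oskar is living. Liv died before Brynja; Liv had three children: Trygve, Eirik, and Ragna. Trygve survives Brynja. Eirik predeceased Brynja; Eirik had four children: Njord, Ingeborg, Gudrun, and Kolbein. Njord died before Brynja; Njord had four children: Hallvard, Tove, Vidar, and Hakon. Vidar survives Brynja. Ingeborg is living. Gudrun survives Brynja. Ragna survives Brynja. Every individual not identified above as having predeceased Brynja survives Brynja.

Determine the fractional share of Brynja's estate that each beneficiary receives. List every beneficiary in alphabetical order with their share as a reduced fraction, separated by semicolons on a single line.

There is no surviving spouse, so the entire estate passes to Brynja's descendants per capita at each generation.
At generation 1 (Sindre, Jorunn, Liv) there are 3 shares of (1)/3 = 1/3 each.
Living: Jorunn — each takes 1/3.
Deceased: Sindre and Liv. Their combined 2/3 is pooled and carried to generation 2.
At generation 2 (Oskar, Trygve, Eirik, Ragna) there are 4 shares of (2/3)/4 = 1/6 each.
Living: Oskar, Trygve, and Ragna — each takes 1/6.
Deceased: Eirik. That 1/6 share is carried to generation 3.
At generation 3 (Njord, Ingeborg, Gudrun, Kolbein) there are 4 shares of (1/6)/4 = 1/24 each.
Living: Ingeborg, Gudrun, and Kolbein — each takes 1/24.
Deceased: Njord. That 1/24 share is carried to generation 4.
At generation 4 (Hallvard, Tove, Vidar, Hakon) there are 4 shares of (1/24)/4 = 1/96 each.
Living: Hallvard, Tove, Vidar, and Hakon — each takes 1/96.

Gudrun 1/24; Hakon 1/96; Hallvard 1/96; Ingeborg 1/24; Jorunn 1/3; Kolbein 1/24; Oskar 1/6; Ragna 1/6; Tove 1/96; Trygve 1/6; Vidar 1/96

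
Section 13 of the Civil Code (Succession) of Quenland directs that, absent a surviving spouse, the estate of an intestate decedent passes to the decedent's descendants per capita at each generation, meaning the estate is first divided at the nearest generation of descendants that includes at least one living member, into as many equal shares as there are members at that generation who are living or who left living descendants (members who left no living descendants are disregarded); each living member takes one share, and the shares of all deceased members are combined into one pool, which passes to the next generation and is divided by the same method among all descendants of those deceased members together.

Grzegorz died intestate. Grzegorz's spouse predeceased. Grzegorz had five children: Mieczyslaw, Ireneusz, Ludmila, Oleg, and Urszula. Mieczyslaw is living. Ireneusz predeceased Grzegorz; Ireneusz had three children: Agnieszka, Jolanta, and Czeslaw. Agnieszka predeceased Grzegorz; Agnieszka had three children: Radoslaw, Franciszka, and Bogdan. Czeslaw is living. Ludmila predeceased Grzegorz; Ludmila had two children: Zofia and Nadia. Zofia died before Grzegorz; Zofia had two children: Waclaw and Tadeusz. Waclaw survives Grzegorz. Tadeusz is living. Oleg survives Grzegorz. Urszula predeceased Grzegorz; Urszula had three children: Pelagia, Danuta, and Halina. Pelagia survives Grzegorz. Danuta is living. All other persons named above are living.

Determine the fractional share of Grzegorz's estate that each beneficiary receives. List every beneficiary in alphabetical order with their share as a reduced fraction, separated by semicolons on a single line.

Bogdan 3/100; Czeslaw 3/40; Danuta 3/40; Franciszka 3/100; Halina 3/40; Jolanta 3/40; Mieczyslaw 1/5; Nadia 3/40; Oleg 1/5; Pelagia 3/40; Radoslaw 3/100; Tadeusz 3/100; Waclaw 3/100

There is no surviving spouse, so the entire estate passes to Grzegorz's descendants per capita at each generation.
At generation 1 (Mieczyslaw, Ireneusz, Ludmila, Oleg, Urszula) there are 5 shares of (1)/5 = 1/5 each.
Living: Mieczyslaw and Oleg — each takes 1/5.
Deceased: Ireneusz, Ludmila, and Urszula. Their combined 3/5 is pooled and carried to generation 2.
At generation 2 (Agnieszka, Jolanta, Czeslaw, Zofia, Nadia, Pelagia, Danuta, Halina) there are 8 shares of (3/5)/8 = 3/40 each.
Living: Jolanta, Czeslaw, Nadia, Pelagia, Danuta, and Halina — each takes 3/40.
Deceased: Agnieszka and Zofia. Their combined 3/20 is pooled and carried to generation 3.
At generation 3 (Radoslaw, Franciszka, Bogdan, Waclaw, Tadeusz) there are 5 shares of (3/20)/5 = 3/100 each.
Living: Radoslaw, Franciszka, Bogdan, Waclaw, and Tadeusz — each takes 3/100.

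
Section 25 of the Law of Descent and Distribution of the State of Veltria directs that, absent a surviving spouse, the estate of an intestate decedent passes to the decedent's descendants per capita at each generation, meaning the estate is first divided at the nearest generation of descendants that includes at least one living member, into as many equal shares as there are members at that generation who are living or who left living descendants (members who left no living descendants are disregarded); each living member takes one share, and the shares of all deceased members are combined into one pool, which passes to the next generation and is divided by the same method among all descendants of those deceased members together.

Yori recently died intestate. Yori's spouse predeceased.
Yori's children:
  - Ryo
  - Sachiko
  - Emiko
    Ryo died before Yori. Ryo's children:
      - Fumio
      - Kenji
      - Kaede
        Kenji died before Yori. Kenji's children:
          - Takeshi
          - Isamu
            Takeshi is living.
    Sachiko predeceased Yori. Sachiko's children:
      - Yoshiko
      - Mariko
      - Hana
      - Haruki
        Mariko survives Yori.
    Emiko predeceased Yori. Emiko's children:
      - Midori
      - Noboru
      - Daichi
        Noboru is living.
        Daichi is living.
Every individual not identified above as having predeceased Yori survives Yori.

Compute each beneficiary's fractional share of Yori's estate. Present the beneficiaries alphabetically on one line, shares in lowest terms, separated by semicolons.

There is no surviving spouse, so the entire estate passes to Yori's descendants per capita at each generation.
No one at generation 1 (Ryo, Sachiko, Emiko) is living; moving to the next generation.
At generation 2 (Fumio, Kenji, Kaede, Yoshiko, Mariko, Hana, Haruki, Midori, Noboru, Daichi) there are 10 shares of (1)/10 = 1/10 each.
Living: Fumio, Kaede, Yoshiko, Mariko, Hana, Haruki, Midori, Noboru, and Daichi — each takes 1/10.
Deceased: Kenji. That 1/10 share is carried to generation 3.
At generation 3 (Takeshi, Isamu) there are 2 shares of (1/10)/2 = 1/20 each.
Living: Takeshi and Isamu — each takes 1/20.

Daichi 1/10; Fumio 1/10; Hana 1/10; Haruki 1/10; Isamu 1/20; Kaede 1/10; Mariko 1/10; Midori 1/10; Noboru 1/10; Takeshi 1/20; Yoshiko 1/10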